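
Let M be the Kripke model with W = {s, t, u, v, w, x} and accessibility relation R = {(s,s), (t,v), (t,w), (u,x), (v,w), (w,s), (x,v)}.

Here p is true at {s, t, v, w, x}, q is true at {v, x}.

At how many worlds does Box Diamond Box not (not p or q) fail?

0

s: successors {s}; Diamond Box not (not p or q) there: s:T. ✓
t: successors {v, w}; Diamond Box not (not p or q) there: v:T, w:T. ✓
u: successors {x}; Diamond Box not (not p or q) there: x:T. ✓
v: successors {w}; Diamond Box not (not p or q) there: w:T. ✓
w: successors {s}; Diamond Box not (not p or q) there: s:T. ✓
x: successors {v}; Diamond Box not (not p or q) there: v:T. ✓
Satisfying worlds: {s, t, u, v, w, x}.
So Box Diamond Box not (not p or q) fails at the other 0 worlds.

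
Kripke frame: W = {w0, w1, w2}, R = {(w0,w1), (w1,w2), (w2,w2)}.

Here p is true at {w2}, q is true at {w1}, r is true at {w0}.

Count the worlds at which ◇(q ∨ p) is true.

3

w0: successors {w1}; q ∨ p there: w1:T. ✓
w1: successors {w2}; q ∨ p there: w2:T. ✓
w2: successors {w2}; q ∨ p there: w2:T. ✓
Satisfying worlds: {w0, w1, w2}.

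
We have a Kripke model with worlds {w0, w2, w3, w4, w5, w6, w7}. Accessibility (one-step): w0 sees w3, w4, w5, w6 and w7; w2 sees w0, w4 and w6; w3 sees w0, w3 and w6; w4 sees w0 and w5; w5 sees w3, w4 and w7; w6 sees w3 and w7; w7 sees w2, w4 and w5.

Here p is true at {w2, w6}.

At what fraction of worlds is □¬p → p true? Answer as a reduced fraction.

5/7

w0: □¬p is F, p is F. ✓
w2: □¬p is F, p is T. ✓
w3: □¬p is F, p is F. ✓
w4: □¬p is T, p is F. ✗
w5: □¬p is T, p is F. ✗
w6: □¬p is T, p is T. ✓
w7: □¬p is F, p is F. ✓
That's 5 of 7 worlds, so 5/7.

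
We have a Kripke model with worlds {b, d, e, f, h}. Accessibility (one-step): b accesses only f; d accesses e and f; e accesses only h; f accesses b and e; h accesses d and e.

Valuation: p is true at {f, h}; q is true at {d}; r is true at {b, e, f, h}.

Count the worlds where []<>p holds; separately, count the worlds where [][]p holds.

For []<>p:
b: successors {f}; <>p there: f:F. ✗
d: successors {e, f}; <>p there: e:T, f:F. ✗
e: successors {h}; <>p there: h:F. ✗
f: successors {b, e}; <>p there: b:T, e:T. ✓
h: successors {d, e}; <>p there: d:T, e:T. ✓
— 2 worlds.
For [][]p:
b: successors {f}; []p there: f:F. ✗
d: successors {e, f}; []p there: e:T, f:F. ✗
e: successors {h}; []p there: h:F. ✗
f: successors {b, e}; []p there: b:T, e:T. ✓
h: successors {d, e}; []p there: d:F, e:T. ✗
— 1 world.

2 and 1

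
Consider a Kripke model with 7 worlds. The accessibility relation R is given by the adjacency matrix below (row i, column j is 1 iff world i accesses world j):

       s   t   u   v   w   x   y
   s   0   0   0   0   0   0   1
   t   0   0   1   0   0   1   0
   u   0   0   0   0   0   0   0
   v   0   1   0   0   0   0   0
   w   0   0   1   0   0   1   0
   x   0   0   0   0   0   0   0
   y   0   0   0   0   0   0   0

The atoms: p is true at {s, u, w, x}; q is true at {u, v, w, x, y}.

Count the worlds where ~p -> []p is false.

1

s: ~p is F, []p is F. ✓
t: ~p is T, []p is T. ✓
u: ~p is F, []p is T. ✓
v: ~p is T, []p is F. ✗
w: ~p is F, []p is T. ✓
x: ~p is F, []p is T. ✓
y: ~p is T, []p is T. ✓
Satisfying worlds: {s, t, u, w, x, y}.
So ~p -> []p fails at the other 1 world.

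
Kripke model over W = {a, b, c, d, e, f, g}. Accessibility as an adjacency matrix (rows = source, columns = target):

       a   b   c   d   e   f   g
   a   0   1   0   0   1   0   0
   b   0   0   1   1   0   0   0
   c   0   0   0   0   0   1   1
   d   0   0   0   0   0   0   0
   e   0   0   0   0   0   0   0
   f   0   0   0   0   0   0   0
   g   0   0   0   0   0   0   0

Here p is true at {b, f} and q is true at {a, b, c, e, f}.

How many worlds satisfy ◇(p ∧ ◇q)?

1

a: successors {b, e}; p ∧ ◇q there: b:T, e:F. ✓
b: successors {c, d}; p ∧ ◇q there: c:F, d:F. ✗
c: successors {f, g}; p ∧ ◇q there: f:F, g:F. ✗
d: no successors, so ◇(p ∧ ◇q) fails. ✗
e: no successors, so ◇(p ∧ ◇q) fails. ✗
f: no successors, so ◇(p ∧ ◇q) fails. ✗
g: no successors, so ◇(p ∧ ◇q) fails. ✗
Satisfying worlds: {a}.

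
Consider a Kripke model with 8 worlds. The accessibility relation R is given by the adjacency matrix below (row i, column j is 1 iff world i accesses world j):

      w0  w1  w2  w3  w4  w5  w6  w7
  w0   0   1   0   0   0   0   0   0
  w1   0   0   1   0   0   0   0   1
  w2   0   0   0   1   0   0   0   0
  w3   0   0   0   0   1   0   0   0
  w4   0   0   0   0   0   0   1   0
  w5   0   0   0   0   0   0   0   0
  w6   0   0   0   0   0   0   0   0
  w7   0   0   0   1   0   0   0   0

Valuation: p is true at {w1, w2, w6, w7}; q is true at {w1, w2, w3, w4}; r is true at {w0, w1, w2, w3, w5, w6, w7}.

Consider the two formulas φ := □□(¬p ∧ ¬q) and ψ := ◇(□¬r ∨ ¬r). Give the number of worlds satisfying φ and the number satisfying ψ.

For □□(¬p ∧ ¬q):
w0: successors {w1}; □(¬p ∧ ¬q) there: w1:F. ✗
w1: successors {w2, w7}; □(¬p ∧ ¬q) there: w2:F, w7:F. ✗
w2: successors {w3}; □(¬p ∧ ¬q) there: w3:F. ✗
w3: successors {w4}; □(¬p ∧ ¬q) there: w4:F. ✗
w4: successors {w6}; □(¬p ∧ ¬q) there: w6:T. ✓
w5: no successors, so □□(¬p ∧ ¬q) holds vacuously. ✓
w6: no successors, so □□(¬p ∧ ¬q) holds vacuously. ✓
w7: successors {w3}; □(¬p ∧ ¬q) there: w3:F. ✗
— 3 worlds.
For ◇(□¬r ∨ ¬r):
w0: successors {w1}; □¬r ∨ ¬r there: w1:F. ✗
w1: successors {w2, w7}; □¬r ∨ ¬r there: w2:F, w7:F. ✗
w2: successors {w3}; □¬r ∨ ¬r there: w3:T. ✓
w3: successors {w4}; □¬r ∨ ¬r there: w4:T. ✓
w4: successors {w6}; □¬r ∨ ¬r there: w6:T. ✓
w5: no successors, so ◇(□¬r ∨ ¬r) fails. ✗
w6: no successors, so ◇(□¬r ∨ ¬r) fails. ✗
w7: successors {w3}; □¬r ∨ ¬r there: w3:T. ✓
— 4 worlds.

3 and 4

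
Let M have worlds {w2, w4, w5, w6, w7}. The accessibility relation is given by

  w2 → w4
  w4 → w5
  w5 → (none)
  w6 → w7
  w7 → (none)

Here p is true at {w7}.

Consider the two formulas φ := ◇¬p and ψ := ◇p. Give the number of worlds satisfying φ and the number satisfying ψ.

2 and 1

For ◇¬p:
w2: successors {w4}; ¬p there: w4:T. ✓
w4: successors {w5}; ¬p there: w5:T. ✓
w5: no successors, so ◇¬p fails. ✗
w6: successors {w7}; ¬p there: w7:F. ✗
w7: no successors, so ◇¬p fails. ✗
— 2 worlds.
For ◇p:
w2: successors {w4}; p there: w4:F. ✗
w4: successors {w5}; p there: w5:F. ✗
w5: no successors, so ◇p fails. ✗
w6: successors {w7}; p there: w7:T. ✓
w7: no successors, so ◇p fails. ✗
— 1 world.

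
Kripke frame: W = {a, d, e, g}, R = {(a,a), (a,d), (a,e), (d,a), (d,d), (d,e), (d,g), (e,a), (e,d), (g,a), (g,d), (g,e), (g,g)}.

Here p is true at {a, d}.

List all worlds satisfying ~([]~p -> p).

∅

a: []~p -> p is T. ✗
d: []~p -> p is T. ✗
e: []~p -> p is T. ✗
g: []~p -> p is T. ✗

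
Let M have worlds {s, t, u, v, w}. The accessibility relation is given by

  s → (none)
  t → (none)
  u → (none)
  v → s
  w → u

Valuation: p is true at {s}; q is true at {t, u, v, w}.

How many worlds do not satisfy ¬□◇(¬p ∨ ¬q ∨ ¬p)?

s: □◇(¬p ∨ ¬q ∨ ¬p) is T. ✗
t: □◇(¬p ∨ ¬q ∨ ¬p) is T. ✗
u: □◇(¬p ∨ ¬q ∨ ¬p) is T. ✗
v: □◇(¬p ∨ ¬q ∨ ¬p) is F. ✓
w: □◇(¬p ∨ ¬q ∨ ¬p) is F. ✓
Satisfying worlds: {v, w}.
So ¬□◇(¬p ∨ ¬q ∨ ¬p) fails at the other 3 worlds.

3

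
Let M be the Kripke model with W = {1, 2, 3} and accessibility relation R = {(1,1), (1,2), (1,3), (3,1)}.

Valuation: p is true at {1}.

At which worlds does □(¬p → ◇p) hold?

{2, 3}

1: successors {1, 2, 3}; ¬p → ◇p there: 1:T, 2:F, 3:T. ✗
2: no successors, so □(¬p → ◇p) holds vacuously. ✓
3: successors {1}; ¬p → ◇p there: 1:T. ✓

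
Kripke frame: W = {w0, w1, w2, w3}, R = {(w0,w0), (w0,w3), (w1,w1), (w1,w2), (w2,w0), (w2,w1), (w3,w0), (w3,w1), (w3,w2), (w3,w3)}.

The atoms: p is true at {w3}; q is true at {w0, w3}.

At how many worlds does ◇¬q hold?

3

w0: successors {w0, w3}; ¬q there: w0:F, w3:F. ✗
w1: successors {w1, w2}; ¬q there: w1:T, w2:T. ✓
w2: successors {w0, w1}; ¬q there: w0:F, w1:T. ✓
w3: successors {w0, w1, w2, w3}; ¬q there: w0:F, w1:T, w2:T, w3:F. ✓
Satisfying worlds: {w1, w2, w3}.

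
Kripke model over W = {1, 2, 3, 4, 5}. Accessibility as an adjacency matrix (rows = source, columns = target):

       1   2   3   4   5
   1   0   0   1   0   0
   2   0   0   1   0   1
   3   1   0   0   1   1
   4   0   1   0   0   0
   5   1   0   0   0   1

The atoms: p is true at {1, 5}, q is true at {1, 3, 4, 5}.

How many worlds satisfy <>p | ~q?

1: <>p is F, ~q is F. ✗
2: <>p is T, ~q is T. ✓
3: <>p is T, ~q is F. ✓
4: <>p is F, ~q is F. ✗
5: <>p is T, ~q is F. ✓
Satisfying worlds: {2, 3, 5}.

3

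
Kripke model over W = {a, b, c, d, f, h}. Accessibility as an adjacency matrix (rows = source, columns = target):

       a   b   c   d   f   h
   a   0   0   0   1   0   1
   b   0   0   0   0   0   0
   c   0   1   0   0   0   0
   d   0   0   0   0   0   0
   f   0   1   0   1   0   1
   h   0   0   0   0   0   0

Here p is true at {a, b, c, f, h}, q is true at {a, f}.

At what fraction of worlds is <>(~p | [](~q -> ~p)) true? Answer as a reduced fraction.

1/2

a: successors {d, h}; ~p | [](~q -> ~p) there: d:T, h:T. ✓
b: no successors, so <>(~p | [](~q -> ~p)) fails. ✗
c: successors {b}; ~p | [](~q -> ~p) there: b:T. ✓
d: no successors, so <>(~p | [](~q -> ~p)) fails. ✗
f: successors {b, d, h}; ~p | [](~q -> ~p) there: b:T, d:T, h:T. ✓
h: no successors, so <>(~p | [](~q -> ~p)) fails. ✗
That's 3 of 6 worlds, so 3/6 = 1/2.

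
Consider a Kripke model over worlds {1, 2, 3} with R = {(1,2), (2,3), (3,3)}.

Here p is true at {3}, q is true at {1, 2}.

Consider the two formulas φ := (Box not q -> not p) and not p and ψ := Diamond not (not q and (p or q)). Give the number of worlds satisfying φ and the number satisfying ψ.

For (Box not q -> not p) and not p:
1: Box not q -> not p is T, not p is T. ✓
2: Box not q -> not p is T, not p is T. ✓
3: Box not q -> not p is F, not p is F. ✗
— 2 worlds.
For Diamond not (not q and (p or q)):
1: successors {2}; not (not q and (p or q)) there: 2:T. ✓
2: successors {3}; not (not q and (p or q)) there: 3:F. ✗
3: successors {3}; not (not q and (p or q)) there: 3:F. ✗
— 1 world.

2 and 1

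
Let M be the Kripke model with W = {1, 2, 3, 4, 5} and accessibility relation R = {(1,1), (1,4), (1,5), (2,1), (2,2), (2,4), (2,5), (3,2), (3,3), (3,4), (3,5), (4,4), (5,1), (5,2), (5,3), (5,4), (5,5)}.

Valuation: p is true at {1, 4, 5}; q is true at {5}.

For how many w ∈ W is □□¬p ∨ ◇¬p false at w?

2

1: □□¬p is F, ◇¬p is F. ✗
2: □□¬p is F, ◇¬p is T. ✓
3: □□¬p is F, ◇¬p is T. ✓
4: □□¬p is F, ◇¬p is F. ✗
5: □□¬p is F, ◇¬p is T. ✓
Satisfying worlds: {2, 3, 5}.
So □□¬p ∨ ◇¬p fails at the other 2 worlds.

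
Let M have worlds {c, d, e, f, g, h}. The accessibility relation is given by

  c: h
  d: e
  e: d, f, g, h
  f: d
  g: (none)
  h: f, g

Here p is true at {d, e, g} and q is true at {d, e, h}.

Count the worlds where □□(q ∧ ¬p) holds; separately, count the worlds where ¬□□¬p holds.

1 and 5

For □□(q ∧ ¬p):
c: successors {h}; □(q ∧ ¬p) there: h:F. ✗
d: successors {e}; □(q ∧ ¬p) there: e:F. ✗
e: successors {d, f, g, h}; □(q ∧ ¬p) there: d:F, f:F, g:T, h:F. ✗
f: successors {d}; □(q ∧ ¬p) there: d:F. ✗
g: no successors, so □□(q ∧ ¬p) holds vacuously. ✓
h: successors {f, g}; □(q ∧ ¬p) there: f:F, g:T. ✗
— 1 world.
For ¬□□¬p:
c: □□¬p is F. ✓
d: □□¬p is F. ✓
e: □□¬p is F. ✓
f: □□¬p is F. ✓
g: □□¬p is T. ✗
h: □□¬p is F. ✓
— 5 worlds.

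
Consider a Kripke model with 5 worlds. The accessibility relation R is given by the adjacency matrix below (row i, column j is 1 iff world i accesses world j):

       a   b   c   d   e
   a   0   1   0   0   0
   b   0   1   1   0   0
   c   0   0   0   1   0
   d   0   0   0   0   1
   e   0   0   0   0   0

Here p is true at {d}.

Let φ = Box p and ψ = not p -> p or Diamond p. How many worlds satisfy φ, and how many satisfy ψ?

For Box p:
a: successors {b}; p there: b:F. ✗
b: successors {b, c}; p there: b:F, c:F. ✗
c: successors {d}; p there: d:T. ✓
d: successors {e}; p there: e:F. ✗
e: no successors, so Box p holds vacuously. ✓
— 2 worlds.
For not p -> p or Diamond p:
a: not p is T, p or Diamond p is F. ✗
b: not p is T, p or Diamond p is F. ✗
c: not p is T, p or Diamond p is T. ✓
d: not p is F, p or Diamond p is T. ✓
e: not p is T, p or Diamond p is F. ✗
— 2 worlds.

2 and 2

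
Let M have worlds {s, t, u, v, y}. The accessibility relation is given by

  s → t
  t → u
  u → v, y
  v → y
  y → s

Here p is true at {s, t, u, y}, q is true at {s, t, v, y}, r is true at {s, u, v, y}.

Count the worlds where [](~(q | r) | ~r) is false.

4

s: successors {t}; ~(q | r) | ~r there: t:T. ✓
t: successors {u}; ~(q | r) | ~r there: u:F. ✗
u: successors {v, y}; ~(q | r) | ~r there: v:F, y:F. ✗
v: successors {y}; ~(q | r) | ~r there: y:F. ✗
y: successors {s}; ~(q | r) | ~r there: s:F. ✗
Satisfying worlds: {s}.
So [](~(q | r) | ~r) fails at the other 4 worlds.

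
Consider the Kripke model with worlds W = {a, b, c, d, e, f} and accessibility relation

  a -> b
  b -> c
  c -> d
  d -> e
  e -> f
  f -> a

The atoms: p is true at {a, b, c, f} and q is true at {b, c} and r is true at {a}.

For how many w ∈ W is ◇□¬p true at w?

2

a: successors {b}; □¬p there: b:F. ✗
b: successors {c}; □¬p there: c:T. ✓
c: successors {d}; □¬p there: d:T. ✓
d: successors {e}; □¬p there: e:F. ✗
e: successors {f}; □¬p there: f:F. ✗
f: successors {a}; □¬p there: a:F. ✗
Satisfying worlds: {b, c}.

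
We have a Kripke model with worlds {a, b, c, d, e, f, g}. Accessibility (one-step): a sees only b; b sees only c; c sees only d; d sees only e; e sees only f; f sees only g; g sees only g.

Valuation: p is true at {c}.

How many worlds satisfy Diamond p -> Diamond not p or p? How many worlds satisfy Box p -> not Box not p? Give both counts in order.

For Diamond p -> Diamond not p or p:
a: Diamond p is F, Diamond not p or p is T. ✓
b: Diamond p is T, Diamond not p or p is F. ✗
c: Diamond p is F, Diamond not p or p is T. ✓
d: Diamond p is F, Diamond not p or p is T. ✓
e: Diamond p is F, Diamond not p or p is T. ✓
f: Diamond p is F, Diamond not p or p is T. ✓
g: Diamond p is F, Diamond not p or p is T. ✓
— 6 worlds.
For Box p -> not Box not p:
a: Box p is F, not Box not p is F. ✓
b: Box p is T, not Box not p is T. ✓
c: Box p is F, not Box not p is F. ✓
d: Box p is F, not Box not p is F. ✓
e: Box p is F, not Box not p is F. ✓
f: Box p is F, not Box not p is F. ✓
g: Box p is F, not Box not p is F. ✓
— 7 worlds.

6 and 7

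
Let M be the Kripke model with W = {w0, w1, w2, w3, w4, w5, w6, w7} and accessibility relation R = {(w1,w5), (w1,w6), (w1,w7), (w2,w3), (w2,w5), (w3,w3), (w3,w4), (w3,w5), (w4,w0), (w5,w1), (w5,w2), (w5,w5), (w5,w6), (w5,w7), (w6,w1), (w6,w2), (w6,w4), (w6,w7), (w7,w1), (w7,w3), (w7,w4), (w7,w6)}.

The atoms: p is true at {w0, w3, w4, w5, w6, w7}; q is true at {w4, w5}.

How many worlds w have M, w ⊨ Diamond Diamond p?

w0: no successors, so Diamond Diamond p fails. ✗
w1: successors {w5, w6, w7}; Diamond p there: w5:T, w6:T, w7:T. ✓
w2: successors {w3, w5}; Diamond p there: w3:T, w5:T. ✓
w3: successors {w3, w4, w5}; Diamond p there: w3:T, w4:T, w5:T. ✓
w4: successors {w0}; Diamond p there: w0:F. ✗
w5: successors {w1, w2, w5, w6, w7}; Diamond p there: w1:T, w2:T, w5:T, w6:T, w7:T. ✓
w6: successors {w1, w2, w4, w7}; Diamond p there: w1:T, w2:T, w4:T, w7:T. ✓
w7: successors {w1, w3, w4, w6}; Diamond p there: w1:T, w3:T, w4:T, w6:T. ✓
Satisfying worlds: {w1, w2, w3, w5, w6, w7}.

6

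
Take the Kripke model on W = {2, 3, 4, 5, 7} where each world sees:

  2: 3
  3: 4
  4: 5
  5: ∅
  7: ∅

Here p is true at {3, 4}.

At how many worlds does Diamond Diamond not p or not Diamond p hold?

2: Diamond Diamond not p is F, not Diamond p is F. ✗
3: Diamond Diamond not p is T, not Diamond p is F. ✓
4: Diamond Diamond not p is F, not Diamond p is T. ✓
5: Diamond Diamond not p is F, not Diamond p is T. ✓
7: Diamond Diamond not p is F, not Diamond p is T. ✓
Satisfying worlds: {3, 4, 5, 7}.

4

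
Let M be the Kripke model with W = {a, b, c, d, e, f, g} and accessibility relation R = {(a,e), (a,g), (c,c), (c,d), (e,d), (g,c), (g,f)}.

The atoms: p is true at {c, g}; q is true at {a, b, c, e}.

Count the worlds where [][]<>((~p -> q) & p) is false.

a: successors {e, g}; []<>((~p -> q) & p) there: e:F, g:F. ✗
b: no successors, so [][]<>((~p -> q) & p) holds vacuously. ✓
c: successors {c, d}; []<>((~p -> q) & p) there: c:F, d:T. ✗
d: no successors, so [][]<>((~p -> q) & p) holds vacuously. ✓
e: successors {d}; []<>((~p -> q) & p) there: d:T. ✓
f: no successors, so [][]<>((~p -> q) & p) holds vacuously. ✓
g: successors {c, f}; []<>((~p -> q) & p) there: c:F, f:T. ✗
Satisfying worlds: {b, d, e, f}.
So [][]<>((~p -> q) & p) fails at the other 3 worlds.

3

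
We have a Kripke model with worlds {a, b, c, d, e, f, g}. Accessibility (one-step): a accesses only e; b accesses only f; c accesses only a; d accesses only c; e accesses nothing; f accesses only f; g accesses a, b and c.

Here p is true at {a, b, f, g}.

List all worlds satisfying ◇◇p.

{b, d, f, g}

a: successors {e}; ◇p there: e:F. ✗
b: successors {f}; ◇p there: f:T. ✓
c: successors {a}; ◇p there: a:F. ✗
d: successors {c}; ◇p there: c:T. ✓
e: no successors, so ◇◇p fails. ✗
f: successors {f}; ◇p there: f:T. ✓
g: successors {a, b, c}; ◇p there: a:F, b:T, c:T. ✓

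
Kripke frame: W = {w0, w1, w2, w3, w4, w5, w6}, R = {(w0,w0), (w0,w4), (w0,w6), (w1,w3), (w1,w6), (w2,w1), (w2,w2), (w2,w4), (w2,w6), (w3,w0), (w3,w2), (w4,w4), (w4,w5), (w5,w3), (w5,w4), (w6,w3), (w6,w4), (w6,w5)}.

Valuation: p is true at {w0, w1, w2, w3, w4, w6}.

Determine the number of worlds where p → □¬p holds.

1

w0: p is T, □¬p is F. ✗
w1: p is T, □¬p is F. ✗
w2: p is T, □¬p is F. ✗
w3: p is T, □¬p is F. ✗
w4: p is T, □¬p is F. ✗
w5: p is F, □¬p is F. ✓
w6: p is T, □¬p is F. ✗
Satisfying worlds: {w5}.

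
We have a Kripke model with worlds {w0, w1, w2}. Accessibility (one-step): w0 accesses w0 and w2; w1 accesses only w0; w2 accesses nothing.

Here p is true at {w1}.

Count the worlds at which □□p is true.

1

w0: successors {w0, w2}; □p there: w0:F, w2:T. ✗
w1: successors {w0}; □p there: w0:F. ✗
w2: no successors, so □□p holds vacuously. ✓
Satisfying worlds: {w2}.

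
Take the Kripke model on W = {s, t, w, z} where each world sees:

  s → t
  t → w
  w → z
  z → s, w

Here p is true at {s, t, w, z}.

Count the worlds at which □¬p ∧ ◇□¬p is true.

0

s: □¬p is F, ◇□¬p is F. ✗
t: □¬p is F, ◇□¬p is F. ✗
w: □¬p is F, ◇□¬p is F. ✗
z: □¬p is F, ◇□¬p is F. ✗
Satisfying worlds: ∅.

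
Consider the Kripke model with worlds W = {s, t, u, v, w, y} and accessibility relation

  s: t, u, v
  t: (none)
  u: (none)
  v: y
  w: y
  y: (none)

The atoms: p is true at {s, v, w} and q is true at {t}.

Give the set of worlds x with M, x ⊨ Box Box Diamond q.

s: successors {t, u, v}; Box Diamond q there: t:T, u:T, v:F. ✗
t: no successors, so Box Box Diamond q holds vacuously. ✓
u: no successors, so Box Box Diamond q holds vacuously. ✓
v: successors {y}; Box Diamond q there: y:T. ✓
w: successors {y}; Box Diamond q there: y:T. ✓
y: no successors, so Box Box Diamond q holds vacuously. ✓

{t, u, v, w, y}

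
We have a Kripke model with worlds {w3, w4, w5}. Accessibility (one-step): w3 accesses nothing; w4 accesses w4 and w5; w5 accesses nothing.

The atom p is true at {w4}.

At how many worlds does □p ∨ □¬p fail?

1

w3: □p is T, □¬p is T. ✓
w4: □p is F, □¬p is F. ✗
w5: □p is T, □¬p is T. ✓
Satisfying worlds: {w3, w5}.
So □p ∨ □¬p fails at the other 1 world.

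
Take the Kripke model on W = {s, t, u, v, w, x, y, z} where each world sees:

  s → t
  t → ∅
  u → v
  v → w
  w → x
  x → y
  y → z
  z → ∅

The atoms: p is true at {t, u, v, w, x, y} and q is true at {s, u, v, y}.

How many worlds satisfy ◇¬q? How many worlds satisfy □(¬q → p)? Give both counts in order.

For ◇¬q:
s: successors {t}; ¬q there: t:T. ✓
t: no successors, so ◇¬q fails. ✗
u: successors {v}; ¬q there: v:F. ✗
v: successors {w}; ¬q there: w:T. ✓
w: successors {x}; ¬q there: x:T. ✓
x: successors {y}; ¬q there: y:F. ✗
y: successors {z}; ¬q there: z:T. ✓
z: no successors, so ◇¬q fails. ✗
— 4 worlds.
For □(¬q → p):
s: successors {t}; ¬q → p there: t:T. ✓
t: no successors, so □(¬q → p) holds vacuously. ✓
u: successors {v}; ¬q → p there: v:T. ✓
v: successors {w}; ¬q → p there: w:T. ✓
w: successors {x}; ¬q → p there: x:T. ✓
x: successors {y}; ¬q → p there: y:T. ✓
y: successors {z}; ¬q → p there: z:F. ✗
z: no successors, so □(¬q → p) holds vacuously. ✓
— 7 worlds.

4 and 7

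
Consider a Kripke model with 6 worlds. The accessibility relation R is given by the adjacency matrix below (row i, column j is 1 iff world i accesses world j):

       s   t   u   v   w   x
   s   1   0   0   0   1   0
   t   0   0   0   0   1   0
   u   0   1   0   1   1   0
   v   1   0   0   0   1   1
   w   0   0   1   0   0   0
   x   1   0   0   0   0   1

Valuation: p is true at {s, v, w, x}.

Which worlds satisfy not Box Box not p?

s: Box Box not p is F. ✓
t: Box Box not p is T. ✗
u: Box Box not p is F. ✓
v: Box Box not p is F. ✓
w: Box Box not p is F. ✓
x: Box Box not p is F. ✓

{s, u, v, w, x}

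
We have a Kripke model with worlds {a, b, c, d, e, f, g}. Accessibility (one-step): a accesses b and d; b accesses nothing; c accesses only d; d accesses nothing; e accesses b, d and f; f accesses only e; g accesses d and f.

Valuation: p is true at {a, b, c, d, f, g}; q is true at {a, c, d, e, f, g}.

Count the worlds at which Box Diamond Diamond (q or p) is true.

3

a: successors {b, d}; Diamond Diamond (q or p) there: b:F, d:F. ✗
b: no successors, so Box Diamond Diamond (q or p) holds vacuously. ✓
c: successors {d}; Diamond Diamond (q or p) there: d:F. ✗
d: no successors, so Box Diamond Diamond (q or p) holds vacuously. ✓
e: successors {b, d, f}; Diamond Diamond (q or p) there: b:F, d:F, f:T. ✗
f: successors {e}; Diamond Diamond (q or p) there: e:T. ✓
g: successors {d, f}; Diamond Diamond (q or p) there: d:F, f:T. ✗
Satisfying worlds: {b, d, f}.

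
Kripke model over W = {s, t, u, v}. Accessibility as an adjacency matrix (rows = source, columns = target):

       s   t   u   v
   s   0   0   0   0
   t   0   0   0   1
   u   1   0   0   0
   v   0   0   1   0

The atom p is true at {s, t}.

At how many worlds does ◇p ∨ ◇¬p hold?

3

s: ◇p is F, ◇¬p is F. ✗
t: ◇p is F, ◇¬p is T. ✓
u: ◇p is T, ◇¬p is F. ✓
v: ◇p is F, ◇¬p is T. ✓
Satisfying worlds: {t, u, v}.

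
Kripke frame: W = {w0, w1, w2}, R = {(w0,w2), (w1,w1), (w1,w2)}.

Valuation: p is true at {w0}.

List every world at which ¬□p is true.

{w0, w1}

w0: □p is F. ✓
w1: □p is F. ✓
w2: □p is T. ✗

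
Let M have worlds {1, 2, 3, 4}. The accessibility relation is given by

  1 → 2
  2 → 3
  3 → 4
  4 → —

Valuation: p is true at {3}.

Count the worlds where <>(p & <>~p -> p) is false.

1: successors {2}; p & <>~p -> p there: 2:T. ✓
2: successors {3}; p & <>~p -> p there: 3:T. ✓
3: successors {4}; p & <>~p -> p there: 4:T. ✓
4: no successors, so <>(p & <>~p -> p) fails. ✗
Satisfying worlds: {1, 2, 3}.
So <>(p & <>~p -> p) fails at the other 1 world.

1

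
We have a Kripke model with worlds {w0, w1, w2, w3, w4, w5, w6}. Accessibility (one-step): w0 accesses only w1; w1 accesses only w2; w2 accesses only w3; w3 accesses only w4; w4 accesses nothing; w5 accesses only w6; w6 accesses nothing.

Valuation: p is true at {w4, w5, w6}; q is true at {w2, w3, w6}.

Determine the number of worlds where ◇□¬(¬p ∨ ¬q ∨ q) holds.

2

w0: successors {w1}; □¬(¬p ∨ ¬q ∨ q) there: w1:F. ✗
w1: successors {w2}; □¬(¬p ∨ ¬q ∨ q) there: w2:F. ✗
w2: successors {w3}; □¬(¬p ∨ ¬q ∨ q) there: w3:F. ✗
w3: successors {w4}; □¬(¬p ∨ ¬q ∨ q) there: w4:T. ✓
w4: no successors, so ◇□¬(¬p ∨ ¬q ∨ q) fails. ✗
w5: successors {w6}; □¬(¬p ∨ ¬q ∨ q) there: w6:T. ✓
w6: no successors, so ◇□¬(¬p ∨ ¬q ∨ q) fails. ✗
Satisfying worlds: {w3, w5}.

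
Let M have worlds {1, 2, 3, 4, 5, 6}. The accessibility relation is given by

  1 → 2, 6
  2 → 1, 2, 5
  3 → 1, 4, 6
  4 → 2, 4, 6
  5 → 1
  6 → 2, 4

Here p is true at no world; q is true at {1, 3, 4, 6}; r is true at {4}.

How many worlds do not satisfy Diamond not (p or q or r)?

2

1: successors {2, 6}; not (p or q or r) there: 2:T, 6:F. ✓
2: successors {1, 2, 5}; not (p or q or r) there: 1:F, 2:T, 5:T. ✓
3: successors {1, 4, 6}; not (p or q or r) there: 1:F, 4:F, 6:F. ✗
4: successors {2, 4, 6}; not (p or q or r) there: 2:T, 4:F, 6:F. ✓
5: successors {1}; not (p or q or r) there: 1:F. ✗
6: successors {2, 4}; not (p or q or r) there: 2:T, 4:F. ✓
Satisfying worlds: {1, 2, 4, 6}.
So Diamond not (p or q or r) fails at the other 2 worlds.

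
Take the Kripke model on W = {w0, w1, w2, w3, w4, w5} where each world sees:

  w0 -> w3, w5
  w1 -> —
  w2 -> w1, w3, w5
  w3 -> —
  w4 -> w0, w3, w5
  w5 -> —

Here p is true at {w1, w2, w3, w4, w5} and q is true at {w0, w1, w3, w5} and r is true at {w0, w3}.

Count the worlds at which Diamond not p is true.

1

w0: successors {w3, w5}; not p there: w3:F, w5:F. ✗
w1: no successors, so Diamond not p fails. ✗
w2: successors {w1, w3, w5}; not p there: w1:F, w3:F, w5:F. ✗
w3: no successors, so Diamond not p fails. ✗
w4: successors {w0, w3, w5}; not p there: w0:T, w3:F, w5:F. ✓
w5: no successors, so Diamond not p fails. ✗
Satisfying worlds: {w4}.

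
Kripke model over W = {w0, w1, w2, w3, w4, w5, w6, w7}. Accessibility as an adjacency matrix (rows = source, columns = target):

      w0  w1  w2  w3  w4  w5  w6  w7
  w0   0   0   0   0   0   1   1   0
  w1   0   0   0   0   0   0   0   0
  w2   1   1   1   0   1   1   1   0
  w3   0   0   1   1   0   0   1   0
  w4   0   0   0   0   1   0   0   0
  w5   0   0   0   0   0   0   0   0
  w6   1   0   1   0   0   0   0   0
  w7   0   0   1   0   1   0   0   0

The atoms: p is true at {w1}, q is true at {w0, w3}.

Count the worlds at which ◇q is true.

3

w0: successors {w5, w6}; q there: w5:F, w6:F. ✗
w1: no successors, so ◇q fails. ✗
w2: successors {w0, w1, w2, w4, w5, w6}; q there: w0:T, w1:F, w2:F, w4:F, w5:F, w6:F. ✓
w3: successors {w2, w3, w6}; q there: w2:F, w3:T, w6:F. ✓
w4: successors {w4}; q there: w4:F. ✗
w5: no successors, so ◇q fails. ✗
w6: successors {w0, w2}; q there: w0:T, w2:F. ✓
w7: successors {w2, w4}; q there: w2:F, w4:F. ✗
Satisfying worlds: {w2, w3, w6}.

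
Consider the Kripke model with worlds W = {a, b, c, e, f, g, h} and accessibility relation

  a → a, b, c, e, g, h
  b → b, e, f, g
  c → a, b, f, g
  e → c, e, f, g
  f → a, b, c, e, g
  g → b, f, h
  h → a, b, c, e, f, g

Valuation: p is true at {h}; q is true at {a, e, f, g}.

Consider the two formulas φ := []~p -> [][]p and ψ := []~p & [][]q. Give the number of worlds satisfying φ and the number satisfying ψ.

2 and 0

For []~p -> [][]p:
a: []~p is F, [][]p is F. ✓
b: []~p is T, [][]p is F. ✗
c: []~p is T, [][]p is F. ✗
e: []~p is T, [][]p is F. ✗
f: []~p is T, [][]p is F. ✗
g: []~p is F, [][]p is F. ✓
h: []~p is T, [][]p is F. ✗
— 2 worlds.
For []~p & [][]q:
a: []~p is F, [][]q is F. ✗
b: []~p is T, [][]q is F. ✗
c: []~p is T, [][]q is F. ✗
e: []~p is T, [][]q is F. ✗
f: []~p is T, [][]q is F. ✗
g: []~p is F, [][]q is F. ✗
h: []~p is T, [][]q is F. ✗
— 0 worlds.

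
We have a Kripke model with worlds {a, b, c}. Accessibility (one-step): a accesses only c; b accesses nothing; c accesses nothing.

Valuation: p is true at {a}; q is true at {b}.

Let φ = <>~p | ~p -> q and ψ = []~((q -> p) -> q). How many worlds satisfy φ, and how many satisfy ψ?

For <>~p | ~p -> q:
a: <>~p | ~p is T, q is F. ✗
b: <>~p | ~p is T, q is T. ✓
c: <>~p | ~p is T, q is F. ✗
— 1 world.
For []~((q -> p) -> q):
a: successors {c}; ~((q -> p) -> q) there: c:T. ✓
b: no successors, so []~((q -> p) -> q) holds vacuously. ✓
c: no successors, so []~((q -> p) -> q) holds vacuously. ✓
— 3 worlds.

1 and 3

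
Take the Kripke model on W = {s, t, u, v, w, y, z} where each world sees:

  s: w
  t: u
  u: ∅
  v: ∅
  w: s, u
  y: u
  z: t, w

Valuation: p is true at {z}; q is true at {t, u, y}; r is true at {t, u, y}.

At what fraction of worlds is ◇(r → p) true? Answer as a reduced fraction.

3/7

s: successors {w}; r → p there: w:T. ✓
t: successors {u}; r → p there: u:F. ✗
u: no successors, so ◇(r → p) fails. ✗
v: no successors, so ◇(r → p) fails. ✗
w: successors {s, u}; r → p there: s:T, u:F. ✓
y: successors {u}; r → p there: u:F. ✗
z: successors {t, w}; r → p there: t:F, w:T. ✓
That's 3 of 7 worlds, so 3/7.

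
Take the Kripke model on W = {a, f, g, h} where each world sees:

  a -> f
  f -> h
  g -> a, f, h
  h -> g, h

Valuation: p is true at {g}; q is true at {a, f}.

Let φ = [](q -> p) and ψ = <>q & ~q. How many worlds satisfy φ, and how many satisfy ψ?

For [](q -> p):
a: successors {f}; q -> p there: f:F. ✗
f: successors {h}; q -> p there: h:T. ✓
g: successors {a, f, h}; q -> p there: a:F, f:F, h:T. ✗
h: successors {g, h}; q -> p there: g:T, h:T. ✓
— 2 worlds.
For <>q & ~q:
a: <>q is T, ~q is F. ✗
f: <>q is F, ~q is F. ✗
g: <>q is T, ~q is T. ✓
h: <>q is F, ~q is T. ✗
— 1 world.

2 and 1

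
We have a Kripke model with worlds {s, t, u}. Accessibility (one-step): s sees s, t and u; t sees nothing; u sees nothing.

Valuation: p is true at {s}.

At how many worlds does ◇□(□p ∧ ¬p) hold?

s: successors {s, t, u}; □(□p ∧ ¬p) there: s:F, t:T, u:T. ✓
t: no successors, so ◇□(□p ∧ ¬p) fails. ✗
u: no successors, so ◇□(□p ∧ ¬p) fails. ✗
Satisfying worlds: {s}.

1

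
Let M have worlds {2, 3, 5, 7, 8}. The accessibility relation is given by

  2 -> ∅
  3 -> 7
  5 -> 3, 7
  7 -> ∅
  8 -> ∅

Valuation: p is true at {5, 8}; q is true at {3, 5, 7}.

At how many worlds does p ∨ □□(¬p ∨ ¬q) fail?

0

2: p is F, □□(¬p ∨ ¬q) is T. ✓
3: p is F, □□(¬p ∨ ¬q) is T. ✓
5: p is T, □□(¬p ∨ ¬q) is T. ✓
7: p is F, □□(¬p ∨ ¬q) is T. ✓
8: p is T, □□(¬p ∨ ¬q) is T. ✓
Satisfying worlds: {2, 3, 5, 7, 8}.
So p ∨ □□(¬p ∨ ¬q) fails at the other 0 worlds.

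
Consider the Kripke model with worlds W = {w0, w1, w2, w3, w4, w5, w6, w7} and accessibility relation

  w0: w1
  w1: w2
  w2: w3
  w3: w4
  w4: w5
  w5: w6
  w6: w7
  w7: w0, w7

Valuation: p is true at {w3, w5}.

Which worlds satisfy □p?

w0: successors {w1}; p there: w1:F. ✗
w1: successors {w2}; p there: w2:F. ✗
w2: successors {w3}; p there: w3:T. ✓
w3: successors {w4}; p there: w4:F. ✗
w4: successors {w5}; p there: w5:T. ✓
w5: successors {w6}; p there: w6:F. ✗
w6: successors {w7}; p there: w7:F. ✗
w7: successors {w0, w7}; p there: w0:F, w7:F. ✗

{w2, w4}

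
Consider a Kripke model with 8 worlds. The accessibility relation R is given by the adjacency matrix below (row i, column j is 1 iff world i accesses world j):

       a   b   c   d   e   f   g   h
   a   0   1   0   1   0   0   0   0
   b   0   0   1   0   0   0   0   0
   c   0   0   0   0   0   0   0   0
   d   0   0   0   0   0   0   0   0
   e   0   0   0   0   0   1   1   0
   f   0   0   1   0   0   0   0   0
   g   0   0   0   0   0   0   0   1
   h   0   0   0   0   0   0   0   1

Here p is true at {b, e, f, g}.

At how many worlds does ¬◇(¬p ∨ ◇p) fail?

5

a: ◇(¬p ∨ ◇p) is T. ✗
b: ◇(¬p ∨ ◇p) is T. ✗
c: ◇(¬p ∨ ◇p) is F. ✓
d: ◇(¬p ∨ ◇p) is F. ✓
e: ◇(¬p ∨ ◇p) is F. ✓
f: ◇(¬p ∨ ◇p) is T. ✗
g: ◇(¬p ∨ ◇p) is T. ✗
h: ◇(¬p ∨ ◇p) is T. ✗
Satisfying worlds: {c, d, e}.
So ¬◇(¬p ∨ ◇p) fails at the other 5 worlds.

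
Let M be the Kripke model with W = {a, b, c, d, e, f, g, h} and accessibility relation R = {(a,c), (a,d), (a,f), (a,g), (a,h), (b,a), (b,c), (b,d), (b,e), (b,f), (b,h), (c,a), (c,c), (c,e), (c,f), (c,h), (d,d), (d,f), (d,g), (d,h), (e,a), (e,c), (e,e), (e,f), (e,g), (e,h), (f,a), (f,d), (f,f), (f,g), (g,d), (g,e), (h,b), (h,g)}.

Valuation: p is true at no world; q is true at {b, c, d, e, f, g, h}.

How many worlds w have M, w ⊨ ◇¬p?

a: successors {c, d, f, g, h}; ¬p there: c:T, d:T, f:T, g:T, h:T. ✓
b: successors {a, c, d, e, f, h}; ¬p there: a:T, c:T, d:T, e:T, f:T, h:T. ✓
c: successors {a, c, e, f, h}; ¬p there: a:T, c:T, e:T, f:T, h:T. ✓
d: successors {d, f, g, h}; ¬p there: d:T, f:T, g:T, h:T. ✓
e: successors {a, c, e, f, g, h}; ¬p there: a:T, c:T, e:T, f:T, g:T, h:T. ✓
f: successors {a, d, f, g}; ¬p there: a:T, d:T, f:T, g:T. ✓
g: successors {d, e}; ¬p there: d:T, e:T. ✓
h: successors {b, g}; ¬p there: b:T, g:T. ✓
Satisfying worlds: {a, b, c, d, e, f, g, h}.

8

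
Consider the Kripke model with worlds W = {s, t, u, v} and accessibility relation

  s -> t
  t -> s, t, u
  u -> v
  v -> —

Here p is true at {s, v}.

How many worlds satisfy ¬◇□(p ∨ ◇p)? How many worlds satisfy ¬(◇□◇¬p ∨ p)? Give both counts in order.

1 and 0

For ¬◇□(p ∨ ◇p):
s: ◇□(p ∨ ◇p) is T. ✗
t: ◇□(p ∨ ◇p) is T. ✗
u: ◇□(p ∨ ◇p) is T. ✗
v: ◇□(p ∨ ◇p) is F. ✓
— 1 world.
For ¬(◇□◇¬p ∨ p):
s: ◇□◇¬p ∨ p is T. ✗
t: ◇□◇¬p ∨ p is T. ✗
u: ◇□◇¬p ∨ p is T. ✗
v: ◇□◇¬p ∨ p is T. ✗
— 0 worlds.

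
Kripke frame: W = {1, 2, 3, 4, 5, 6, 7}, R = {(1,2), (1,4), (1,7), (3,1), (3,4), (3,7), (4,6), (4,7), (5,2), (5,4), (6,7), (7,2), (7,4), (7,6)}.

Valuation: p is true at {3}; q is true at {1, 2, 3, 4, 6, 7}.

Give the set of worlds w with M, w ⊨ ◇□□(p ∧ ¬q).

1: successors {2, 4, 7}; □□(p ∧ ¬q) there: 2:T, 4:F, 7:F. ✓
2: no successors, so ◇□□(p ∧ ¬q) fails. ✗
3: successors {1, 4, 7}; □□(p ∧ ¬q) there: 1:F, 4:F, 7:F. ✗
4: successors {6, 7}; □□(p ∧ ¬q) there: 6:F, 7:F. ✗
5: successors {2, 4}; □□(p ∧ ¬q) there: 2:T, 4:F. ✓
6: successors {7}; □□(p ∧ ¬q) there: 7:F. ✗
7: successors {2, 4, 6}; □□(p ∧ ¬q) there: 2:T, 4:F, 6:F. ✓

{1, 5, 7}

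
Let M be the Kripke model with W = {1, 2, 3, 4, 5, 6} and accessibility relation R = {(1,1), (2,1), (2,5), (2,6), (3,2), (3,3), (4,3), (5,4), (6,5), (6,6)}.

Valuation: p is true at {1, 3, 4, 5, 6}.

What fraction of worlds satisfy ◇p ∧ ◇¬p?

1/6

1: ◇p is T, ◇¬p is F. ✗
2: ◇p is T, ◇¬p is F. ✗
3: ◇p is T, ◇¬p is T. ✓
4: ◇p is T, ◇¬p is F. ✗
5: ◇p is T, ◇¬p is F. ✗
6: ◇p is T, ◇¬p is F. ✗
That's 1 of 6 worlds, so 1/6.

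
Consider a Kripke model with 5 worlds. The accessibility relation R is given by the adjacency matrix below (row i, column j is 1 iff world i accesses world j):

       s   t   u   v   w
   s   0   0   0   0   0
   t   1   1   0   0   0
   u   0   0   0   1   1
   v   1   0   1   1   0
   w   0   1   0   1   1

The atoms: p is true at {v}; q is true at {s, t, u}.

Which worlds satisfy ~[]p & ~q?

{v, w}

s: ~[]p is F, ~q is F. ✗
t: ~[]p is T, ~q is F. ✗
u: ~[]p is T, ~q is F. ✗
v: ~[]p is T, ~q is T. ✓
w: ~[]p is T, ~q is T. ✓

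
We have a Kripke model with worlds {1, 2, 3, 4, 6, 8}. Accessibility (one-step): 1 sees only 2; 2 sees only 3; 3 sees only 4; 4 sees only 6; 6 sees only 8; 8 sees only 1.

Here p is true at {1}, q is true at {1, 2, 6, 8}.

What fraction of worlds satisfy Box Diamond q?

2/3

1: successors {2}; Diamond q there: 2:F. ✗
2: successors {3}; Diamond q there: 3:F. ✗
3: successors {4}; Diamond q there: 4:T. ✓
4: successors {6}; Diamond q there: 6:T. ✓
6: successors {8}; Diamond q there: 8:T. ✓
8: successors {1}; Diamond q there: 1:T. ✓
That's 4 of 6 worlds, so 4/6 = 2/3.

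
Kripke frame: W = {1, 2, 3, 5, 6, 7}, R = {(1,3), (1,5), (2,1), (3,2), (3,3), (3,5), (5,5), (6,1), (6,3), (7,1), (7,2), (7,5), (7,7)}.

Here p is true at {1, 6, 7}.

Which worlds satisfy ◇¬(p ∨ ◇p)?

1: successors {3, 5}; ¬(p ∨ ◇p) there: 3:T, 5:T. ✓
2: successors {1}; ¬(p ∨ ◇p) there: 1:F. ✗
3: successors {2, 3, 5}; ¬(p ∨ ◇p) there: 2:F, 3:T, 5:T. ✓
5: successors {5}; ¬(p ∨ ◇p) there: 5:T. ✓
6: successors {1, 3}; ¬(p ∨ ◇p) there: 1:F, 3:T. ✓
7: successors {1, 2, 5, 7}; ¬(p ∨ ◇p) there: 1:F, 2:F, 5:T, 7:F. ✓

{1, 3, 5, 6, 7}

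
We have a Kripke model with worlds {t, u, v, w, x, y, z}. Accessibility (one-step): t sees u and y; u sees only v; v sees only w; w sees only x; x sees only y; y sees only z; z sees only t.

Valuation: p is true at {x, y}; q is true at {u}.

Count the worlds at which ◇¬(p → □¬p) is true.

1

t: successors {u, y}; ¬(p → □¬p) there: u:F, y:F. ✗
u: successors {v}; ¬(p → □¬p) there: v:F. ✗
v: successors {w}; ¬(p → □¬p) there: w:F. ✗
w: successors {x}; ¬(p → □¬p) there: x:T. ✓
x: successors {y}; ¬(p → □¬p) there: y:F. ✗
y: successors {z}; ¬(p → □¬p) there: z:F. ✗
z: successors {t}; ¬(p → □¬p) there: t:F. ✗
Satisfying worlds: {w}.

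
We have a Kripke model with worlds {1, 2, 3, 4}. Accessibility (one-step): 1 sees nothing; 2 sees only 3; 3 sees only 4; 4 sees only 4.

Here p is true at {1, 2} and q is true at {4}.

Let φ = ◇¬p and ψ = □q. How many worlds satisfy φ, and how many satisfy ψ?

For ◇¬p:
1: no successors, so ◇¬p fails. ✗
2: successors {3}; ¬p there: 3:T. ✓
3: successors {4}; ¬p there: 4:T. ✓
4: successors {4}; ¬p there: 4:T. ✓
— 3 worlds.
For □q:
1: no successors, so □q holds vacuously. ✓
2: successors {3}; q there: 3:F. ✗
3: successors {4}; q there: 4:T. ✓
4: successors {4}; q there: 4:T. ✓
— 3 worlds.

3 and 3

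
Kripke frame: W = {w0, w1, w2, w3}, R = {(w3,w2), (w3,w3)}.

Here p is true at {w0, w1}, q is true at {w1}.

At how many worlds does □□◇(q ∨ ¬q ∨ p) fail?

1

w0: no successors, so □□◇(q ∨ ¬q ∨ p) holds vacuously. ✓
w1: no successors, so □□◇(q ∨ ¬q ∨ p) holds vacuously. ✓
w2: no successors, so □□◇(q ∨ ¬q ∨ p) holds vacuously. ✓
w3: successors {w2, w3}; □◇(q ∨ ¬q ∨ p) there: w2:T, w3:F. ✗
Satisfying worlds: {w0, w1, w2}.
So □□◇(q ∨ ¬q ∨ p) fails at the other 1 world.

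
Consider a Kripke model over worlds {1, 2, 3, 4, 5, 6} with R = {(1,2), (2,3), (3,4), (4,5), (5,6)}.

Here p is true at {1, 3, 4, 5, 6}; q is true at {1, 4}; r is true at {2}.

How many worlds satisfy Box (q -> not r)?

6

1: successors {2}; q -> not r there: 2:T. ✓
2: successors {3}; q -> not r there: 3:T. ✓
3: successors {4}; q -> not r there: 4:T. ✓
4: successors {5}; q -> not r there: 5:T. ✓
5: successors {6}; q -> not r there: 6:T. ✓
6: no successors, so Box (q -> not r) holds vacuously. ✓
Satisfying worlds: {1, 2, 3, 4, 5, 6}.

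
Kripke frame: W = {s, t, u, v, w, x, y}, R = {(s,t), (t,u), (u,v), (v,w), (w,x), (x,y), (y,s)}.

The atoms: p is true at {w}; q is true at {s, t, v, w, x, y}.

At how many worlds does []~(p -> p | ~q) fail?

7

s: successors {t}; ~(p -> p | ~q) there: t:F. ✗
t: successors {u}; ~(p -> p | ~q) there: u:F. ✗
u: successors {v}; ~(p -> p | ~q) there: v:F. ✗
v: successors {w}; ~(p -> p | ~q) there: w:F. ✗
w: successors {x}; ~(p -> p | ~q) there: x:F. ✗
x: successors {y}; ~(p -> p | ~q) there: y:F. ✗
y: successors {s}; ~(p -> p | ~q) there: s:F. ✗
Satisfying worlds: ∅.
So []~(p -> p | ~q) fails at the other 7 worlds.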